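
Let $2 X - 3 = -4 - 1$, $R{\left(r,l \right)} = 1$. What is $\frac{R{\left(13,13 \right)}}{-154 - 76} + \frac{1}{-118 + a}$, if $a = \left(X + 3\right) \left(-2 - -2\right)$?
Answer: $- \frac{87}{6785} \approx -0.012822$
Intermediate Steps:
$X = -1$ ($X = \frac{3}{2} + \frac{-4 - 1}{2} = \frac{3}{2} + \frac{1}{2} \left(-5\right) = \frac{3}{2} - \frac{5}{2} = -1$)
$a = 0$ ($a = \left(-1 + 3\right) \left(-2 - -2\right) = 2 \left(-2 + 2\right) = 2 \cdot 0 = 0$)
$\frac{R{\left(13,13 \right)}}{-154 - 76} + \frac{1}{-118 + a} = 1 \frac{1}{-154 - 76} + \frac{1}{-118 + 0} = 1 \frac{1}{-230} + \frac{1}{-118} = 1 \left(- \frac{1}{230}\right) - \frac{1}{118} = - \frac{1}{230} - \frac{1}{118} = - \frac{87}{6785}$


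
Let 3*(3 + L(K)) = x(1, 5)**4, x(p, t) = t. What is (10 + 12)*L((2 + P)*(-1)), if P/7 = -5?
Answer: 13552/3 ≈ 4517.3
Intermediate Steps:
P = -35 (P = 7*(-5) = -35)
L(K) = 616/3 (L(K) = -3 + (1/3)*5**4 = -3 + (1/3)*625 = -3 + 625/3 = 616/3)
(10 + 12)*L((2 + P)*(-1)) = (10 + 12)*(616/3) = 22*(616/3) = 13552/3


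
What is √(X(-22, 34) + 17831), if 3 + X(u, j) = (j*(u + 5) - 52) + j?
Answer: 4*√1077 ≈ 131.27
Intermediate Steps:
X(u, j) = -55 + j + j*(5 + u) (X(u, j) = -3 + ((j*(u + 5) - 52) + j) = -3 + ((j*(5 + u) - 52) + j) = -3 + ((-52 + j*(5 + u)) + j) = -3 + (-52 + j + j*(5 + u)) = -55 + j + j*(5 + u))
√(X(-22, 34) + 17831) = √((-55 + 6*34 + 34*(-22)) + 17831) = √((-55 + 204 - 748) + 17831) = √(-599 + 17831) = √17232 = 4*√1077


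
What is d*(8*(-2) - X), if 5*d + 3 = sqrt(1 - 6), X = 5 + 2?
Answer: 69/5 - 23*I*sqrt(5)/5 ≈ 13.8 - 10.286*I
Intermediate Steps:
X = 7
d = -3/5 + I*sqrt(5)/5 (d = -3/5 + sqrt(1 - 6)/5 = -3/5 + sqrt(-5)/5 = -3/5 + (I*sqrt(5))/5 = -3/5 + I*sqrt(5)/5 ≈ -0.6 + 0.44721*I)
d*(8*(-2) - X) = (-3/5 + I*sqrt(5)/5)*(8*(-2) - 1*7) = (-3/5 + I*sqrt(5)/5)*(-16 - 7) = (-3/5 + I*sqrt(5)/5)*(-23) = 69/5 - 23*I*sqrt(5)/5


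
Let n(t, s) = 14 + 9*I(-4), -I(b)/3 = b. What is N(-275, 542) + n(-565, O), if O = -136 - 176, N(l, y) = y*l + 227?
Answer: -148701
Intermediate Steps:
N(l, y) = 227 + l*y (N(l, y) = l*y + 227 = 227 + l*y)
I(b) = -3*b
O = -312
n(t, s) = 122 (n(t, s) = 14 + 9*(-3*(-4)) = 14 + 9*12 = 14 + 108 = 122)
N(-275, 542) + n(-565, O) = (227 - 275*542) + 122 = (227 - 149050) + 122 = -148823 + 122 = -148701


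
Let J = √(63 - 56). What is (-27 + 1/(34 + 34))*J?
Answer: -1835*√7/68 ≈ -71.396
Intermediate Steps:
J = √7 ≈ 2.6458
(-27 + 1/(34 + 34))*J = (-27 + 1/(34 + 34))*√7 = (-27 + 1/68)*√7 = -1835*√7/68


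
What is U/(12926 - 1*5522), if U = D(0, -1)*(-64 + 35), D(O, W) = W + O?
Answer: 29/7404 ≈ 0.0039168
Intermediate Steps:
D(O, W) = O + W
U = 29 (U = (0 - 1)*(-64 + 35) = -1*(-29) = 29)
U/(12926 - 1*5522) = 29/(12926 - 1*5522) = 29/(12926 - 5522) = 29/7404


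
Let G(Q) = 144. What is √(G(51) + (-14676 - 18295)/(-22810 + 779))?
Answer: √70618938485/22031 ≈ 12.062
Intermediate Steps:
√(G(51) + (-14676 - 18295)/(-22810 + 779)) = √(144 + (-14676 - 18295)/(-22810 + 779)) = √(144 - 32971/(-22031)) = √(144 - 32971*(-1/22031)) = √(144 + 32971/22031) = √(3205435/22031) = √70618938485/22031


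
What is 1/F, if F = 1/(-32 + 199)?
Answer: 167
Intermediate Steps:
F = 1/167 ≈ 0.0059880
1/F = 1/(1/167) = 167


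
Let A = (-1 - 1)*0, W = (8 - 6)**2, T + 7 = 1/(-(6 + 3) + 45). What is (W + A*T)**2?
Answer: 16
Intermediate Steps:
T = -251/36 (T = -7 + 1/(-(6 + 3) + 45) = -7 + 1/(-1*9 + 45) = -7 + 1/(-9 + 45) = -7 + 1/36 = -251/36 ≈ -6.9722)
W = 4 (W = 2**2 = 4)
A = 0 (A = -2*0 = 0)
(W + A*T)**2 = (4 + 0*(-251/36))**2 = (4 + 0)**2 = 4**2 = 16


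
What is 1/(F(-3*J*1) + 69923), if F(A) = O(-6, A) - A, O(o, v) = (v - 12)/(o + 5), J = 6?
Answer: 1/69971 ≈ 1.4292e-5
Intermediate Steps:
O(o, v) = (-12 + v)/(5 + o)
F(A) = 12 - 2*A (F(A) = (-12 + A)/(5 - 6) - A = (-12 + A)/(-1) - A = -(-12 + A) - A = (12 - A) - A = 12 - 2*A)
1/(F(-3*J*1) + 69923) = 1/((12 - 2*(-3*6)) + 69923) = 1/((12 - (-36)) + 69923) = 1/((12 - 2*(-18)) + 69923) = 1/((12 + 36) + 69923) = 1/(48 + 69923) = 1/69971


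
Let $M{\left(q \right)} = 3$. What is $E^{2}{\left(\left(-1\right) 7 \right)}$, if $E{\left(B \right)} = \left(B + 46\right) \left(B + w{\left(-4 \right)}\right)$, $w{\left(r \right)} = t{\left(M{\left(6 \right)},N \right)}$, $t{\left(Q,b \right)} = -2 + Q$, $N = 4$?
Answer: $54756$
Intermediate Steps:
$w{\left(r \right)} = 1$ ($w{\left(r \right)} = -2 + 3 = 1$)
$E{\left(B \right)} = \left(1 + B\right) \left(46 + B\right)$ ($E{\left(B \right)} = \left(B + 46\right) \left(B + 1\right) = \left(46 + B\right) \left(1 + B\right) = \left(1 + B\right) \left(46 + B\right)$)
$E^{2}{\left(\left(-1\right) 7 \right)} = \left(46 + \left(\left(-1\right) 7\right)^{2} + 47 \left(\left(-1\right) 7\right)\right)^{2} = \left(46 + \left(-7\right)^{2} + 47 \left(-7\right)\right)^{2} = \left(46 + 49 - 329\right)^{2} = \left(-234\right)^{2} = 54756$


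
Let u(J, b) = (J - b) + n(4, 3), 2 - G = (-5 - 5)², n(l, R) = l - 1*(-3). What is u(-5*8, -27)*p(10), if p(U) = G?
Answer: 588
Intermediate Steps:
n(l, R) = 3 + l (n(l, R) = l + 3 = 3 + l)
G = -98 (G = 2 - (-5 - 5)² = 2 - 1*(-10)² = 2 - 1*100 = 2 - 100 = -98)
p(U) = -98
u(J, b) = 7 + J - b (u(J, b) = (J - b) + (3 + 4) = (J - b) + 7 = 7 + J - b)
u(-5*8, -27)*p(10) = (7 - 5*8 - 1*(-27))*(-98) = (7 - 40 + 27)*(-98) = -6*(-98) = 588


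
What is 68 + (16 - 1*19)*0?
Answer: 68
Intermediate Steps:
68 + (16 - 1*19)*0 = 68 + (16 - 19)*0 = 68 - 3*0 = 68 + 0 = 68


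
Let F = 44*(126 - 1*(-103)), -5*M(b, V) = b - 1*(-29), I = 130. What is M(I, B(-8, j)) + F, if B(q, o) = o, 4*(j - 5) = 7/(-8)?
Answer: 50221/5 ≈ 10044.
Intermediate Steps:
j = 153/32 (j = 5 + (7/(-8))/4 = 5 + (7*(-1/8))/4 = 5 + (1/4)*(-7/8) = 5 - 7/32 = 153/32 ≈ 4.7813)
M(b, V) = -29/5 - b/5 (M(b, V) = -(b - 1*(-29))/5 = -(b + 29)/5 = -(29 + b)/5 = -29/5 - b/5)
F = 10076 (F = 44*(126 + 103) = 44*229 = 10076)
M(I, B(-8, j)) + F = (-29/5 - 1/5*130) + 10076 = (-29/5 - 26) + 10076 = -159/5 + 10076 = 50221/5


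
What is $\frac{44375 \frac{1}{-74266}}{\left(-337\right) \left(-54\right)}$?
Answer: $- \frac{625}{19035108} \approx -3.2834 \cdot 10^{-5}$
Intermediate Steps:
$\frac{44375 \frac{1}{-74266}}{\left(-337\right) \left(-54\right)} = \frac{44375 \left(- \frac{1}{74266}\right)}{18198} = \left(- \frac{625}{1046}\right) \frac{1}{18198} = - \frac{625}{19035108}$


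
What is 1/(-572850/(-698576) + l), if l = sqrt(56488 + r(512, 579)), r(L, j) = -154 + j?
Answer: -33348271800/2314474624407749 + 122002106944*sqrt(56913)/6943423873223247 ≈ 0.0041774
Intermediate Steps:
l = sqrt(56913) (l = sqrt(56488 + (-154 + 579)) = sqrt(56488 + 425) = sqrt(56913) ≈ 238.56)
1/(-572850/(-698576) + l) = 1/(-572850/(-698576) + sqrt(56913)) = 1/(-572850*(-1/698576) + sqrt(56913)) = 1/(286425/349288 + sqrt(56913))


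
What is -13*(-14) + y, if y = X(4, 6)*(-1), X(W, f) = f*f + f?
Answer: 140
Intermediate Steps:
X(W, f) = f + f**2 (X(W, f) = f**2 + f = f + f**2)
y = -42 (y = (6*(1 + 6))*(-1) = (6*7)*(-1) = 42*(-1) = -42)
-13*(-14) + y = -13*(-14) - 42 = 182 - 42 = 140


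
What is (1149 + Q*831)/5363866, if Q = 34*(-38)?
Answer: -1072503/5363866 ≈ -0.19995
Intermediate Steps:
Q = -1292
(1149 + Q*831)/5363866 = (1149 - 1292*831)/5363866 = (1149 - 1073652)*(1/5363866) = -1072503*1/5363866 = -1072503/5363866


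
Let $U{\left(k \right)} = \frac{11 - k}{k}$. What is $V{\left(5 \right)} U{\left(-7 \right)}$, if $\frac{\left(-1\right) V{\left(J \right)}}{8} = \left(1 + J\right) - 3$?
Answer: $\frac{432}{7} \approx 61.714$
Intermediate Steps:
$U{\left(k \right)} = \frac{11 - k}{k}$
$V{\left(J \right)} = 16 - 8 J$ ($V{\left(J \right)} = - 8 \left(\left(1 + J\right) - 3\right) = - 8 \left(-2 + J\right) = 16 - 8 J$)
$V{\left(5 \right)} U{\left(-7 \right)} = \left(16 - 40\right) \frac{11 - -7}{-7} = \left(16 - 40\right) \left(- \frac{11 + 7}{7}\right) = - 24 \left(\left(- \frac{1}{7}\right) 18\right) = \left(-24\right) \left(- \frac{18}{7}\right) = \frac{432}{7}$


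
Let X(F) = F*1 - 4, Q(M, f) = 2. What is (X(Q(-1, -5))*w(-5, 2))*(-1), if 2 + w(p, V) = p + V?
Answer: -10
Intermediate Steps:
w(p, V) = -2 + V + p (w(p, V) = -2 + (p + V) = -2 + (V + p) = -2 + V + p)
X(F) = -4 + F (X(F) = F - 4 = -4 + F)
(X(Q(-1, -5))*w(-5, 2))*(-1) = ((-4 + 2)*(-2 + 2 - 5))*(-1) = -2*(-5)*(-1) = 10*(-1) = -10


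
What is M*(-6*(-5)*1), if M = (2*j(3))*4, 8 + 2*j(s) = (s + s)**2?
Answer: 3360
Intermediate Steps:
j(s) = -4 + 2*s**2 (j(s) = -4 + (s + s)**2/2 = -4 + (2*s)**2/2 = -4 + (4*s**2)/2 = -4 + 2*s**2)
M = 112 (M = (2*(-4 + 2*3**2))*4 = (2*(-4 + 2*9))*4 = (2*(-4 + 18))*4 = (2*14)*4 = 28*4 = 112)
M*(-6*(-5)*1) = 112*(-6*(-5)*1) = 112*(30*1) = 112*30 = 3360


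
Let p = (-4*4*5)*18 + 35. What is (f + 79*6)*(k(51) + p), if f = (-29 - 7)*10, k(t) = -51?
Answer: -165984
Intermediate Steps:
f = -360 (f = -36*10 = -360)
p = -1405 (p = -16*5*18 + 35 = -80*18 + 35 = -1440 + 35 = -1405)
(f + 79*6)*(k(51) + p) = (-360 + 79*6)*(-51 - 1405) = (-360 + 474)*(-1456) = 114*(-1456) = -165984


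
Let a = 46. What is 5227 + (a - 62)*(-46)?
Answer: 5963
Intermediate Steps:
5227 + (a - 62)*(-46) = 5227 + (46 - 62)*(-46) = 5227 - 16*(-46) = 5227 + 736 = 5963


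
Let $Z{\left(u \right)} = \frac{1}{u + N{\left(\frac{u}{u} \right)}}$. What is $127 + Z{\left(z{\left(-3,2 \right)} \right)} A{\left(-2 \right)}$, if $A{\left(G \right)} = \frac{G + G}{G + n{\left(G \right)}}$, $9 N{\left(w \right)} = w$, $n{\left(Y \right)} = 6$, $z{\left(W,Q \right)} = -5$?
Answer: $\frac{5597}{44} \approx 127.2$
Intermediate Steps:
$N{\left(w \right)} = \frac{w}{9}$
$Z{\left(u \right)} = \frac{1}{\frac{1}{9} + u}$ ($Z{\left(u \right)} = \frac{1}{u + \frac{u \frac{1}{u}}{9}} = \frac{1}{u + \frac{1}{9} \cdot 1} = \frac{1}{u + \frac{1}{9}} = \frac{1}{\frac{1}{9} + u}$)
$A{\left(G \right)} = \frac{2 G}{6 + G}$ ($A{\left(G \right)} = \frac{G + G}{G + 6} = \frac{2 G}{6 + G}$)
$127 + Z{\left(z{\left(-3,2 \right)} \right)} A{\left(-2 \right)} = 127 + \frac{9}{1 + 9 \left(-5\right)} 2 \left(-2\right) \frac{1}{6 - 2} = 127 + \frac{9}{1 - 45} \cdot 2 \left(-2\right) \frac{1}{4} = 127 + \frac{9}{-44} \cdot 2 \left(-2\right) \frac{1}{4} = 127 + 9 \left(- \frac{1}{44}\right) \left(-1\right) = 127 - - \frac{9}{44} = 127 + \frac{9}{44} = \frac{5597}{44}$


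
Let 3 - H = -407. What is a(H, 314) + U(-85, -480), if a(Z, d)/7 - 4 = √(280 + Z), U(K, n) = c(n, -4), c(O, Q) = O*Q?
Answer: 1948 + 7*√690 ≈ 2131.9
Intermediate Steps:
H = 410 (H = 3 - 1*(-407) = 3 + 407 = 410)
U(K, n) = -4*n (U(K, n) = n*(-4) = -4*n)
a(Z, d) = 28 + 7*√(280 + Z)
a(H, 314) + U(-85, -480) = (28 + 7*√(280 + 410)) - 4*(-480) = (28 + 7*√690) + 1920 = 1948 + 7*√690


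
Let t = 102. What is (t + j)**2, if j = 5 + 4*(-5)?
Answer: 7569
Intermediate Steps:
j = -15 (j = 5 - 20 = -15)
(t + j)**2 = (102 - 15)**2 = 87**2 = 7569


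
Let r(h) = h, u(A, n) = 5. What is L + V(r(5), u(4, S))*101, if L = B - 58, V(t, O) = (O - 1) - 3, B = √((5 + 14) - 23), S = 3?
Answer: 43 + 2*I ≈ 43.0 + 2.0*I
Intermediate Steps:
B = 2*I (B = √(19 - 23) = √(-4) = 2*I ≈ 2.0*I)
V(t, O) = -4 + O (V(t, O) = (-1 + O) - 3 = -4 + O)
L = -58 + 2*I (L = 2*I - 58 = -58 + 2*I ≈ -58.0 + 2.0*I)
L + V(r(5), u(4, S))*101 = (-58 + 2*I) + (-4 + 5)*101 = (-58 + 2*I) + 1*101 = (-58 + 2*I) + 101 = 43 + 2*I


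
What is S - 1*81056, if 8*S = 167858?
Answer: -240295/4 ≈ -60074.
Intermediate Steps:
S = 83929/4 (S = (1/8)*167858 = 83929/4 ≈ 20982.)
S - 1*81056 = 83929/4 - 1*81056 = 83929/4 - 81056 = -240295/4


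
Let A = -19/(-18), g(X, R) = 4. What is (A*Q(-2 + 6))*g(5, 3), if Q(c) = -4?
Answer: -152/9 ≈ -16.889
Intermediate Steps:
A = 19/18 (A = -19*(-1/18) = 19/18 ≈ 1.0556)
(A*Q(-2 + 6))*g(5, 3) = ((19/18)*(-4))*4 = -38/9*4 = -152/9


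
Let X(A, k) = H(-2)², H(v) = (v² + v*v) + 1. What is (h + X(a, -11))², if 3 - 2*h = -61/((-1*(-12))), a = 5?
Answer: 4165681/576 ≈ 7232.1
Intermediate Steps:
H(v) = 1 + 2*v² (H(v) = (v² + v²) + 1 = 2*v² + 1 = 1 + 2*v²)
X(A, k) = 81 (X(A, k) = (1 + 2*(-2)²)² = (1 + 2*4)² = (1 + 8)² = 9² = 81)
h = 97/24 (h = 3/2 - (-61)/(2*((-1*(-12)))) = 3/2 - (-61)/(2*12) = 3/2 - ½*(-61/12) = 3/2 + 61/24 = 97/24 ≈ 4.0417)
(h + X(a, -11))² = (97/24 + 81)² = (2041/24)² = 4165681/576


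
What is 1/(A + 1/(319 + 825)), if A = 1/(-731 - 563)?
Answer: 740168/75 ≈ 9868.9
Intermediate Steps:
A = -1/1294 (A = 1/(-1294) = -1/1294 ≈ -0.00077280)
1/(A + 1/(319 + 825)) = 1/(-1/1294 + 1/(319 + 825)) = 1/(-1/1294 + 1/1144) = 1/(75/740168) = 740168/75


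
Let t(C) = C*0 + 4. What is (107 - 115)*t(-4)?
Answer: -32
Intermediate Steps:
t(C) = 4 (t(C) = 0 + 4 = 4)
(107 - 115)*t(-4) = (107 - 115)*4 = -8*4 = -32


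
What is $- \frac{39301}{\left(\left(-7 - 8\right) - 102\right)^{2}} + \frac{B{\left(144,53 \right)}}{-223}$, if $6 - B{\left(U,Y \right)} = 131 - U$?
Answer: $- \frac{9024214}{3052647} \approx -2.9562$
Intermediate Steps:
$B{\left(U,Y \right)} = -125 + U$ ($B{\left(U,Y \right)} = 6 - \left(131 - U\right) = 6 + \left(-131 + U\right) = -125 + U$)
$- \frac{39301}{\left(\left(-7 - 8\right) - 102\right)^{2}} + \frac{B{\left(144,53 \right)}}{-223} = - \frac{39301}{\left(\left(-7 - 8\right) - 102\right)^{2}} + \frac{-125 + 144}{-223} = - \frac{39301}{\left(-15 - 102\right)^{2}} + 19 \left(- \frac{1}{223}\right) = - \frac{39301}{\left(-117\right)^{2}} - \frac{19}{223} = - \frac{39301}{13689} - \frac{19}{223} = - \frac{9024214}{3052647}$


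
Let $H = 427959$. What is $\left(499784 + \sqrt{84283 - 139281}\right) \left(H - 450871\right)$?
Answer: $-11451051008 - 22912 i \sqrt{54998} \approx -1.1451 \cdot 10^{10} - 5.3732 \cdot 10^{6} i$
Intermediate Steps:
$\left(499784 + \sqrt{84283 - 139281}\right) \left(H - 450871\right) = \left(499784 + \sqrt{84283 - 139281}\right) \left(427959 - 450871\right) = \left(499784 + \sqrt{-54998}\right) \left(-22912\right) = \left(499784 + i \sqrt{54998}\right) \left(-22912\right) = -11451051008 - 22912 i \sqrt{54998}$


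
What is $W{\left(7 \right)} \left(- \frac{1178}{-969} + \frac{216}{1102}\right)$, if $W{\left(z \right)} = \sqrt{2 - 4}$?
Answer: $\frac{39670 i \sqrt{2}}{28101} \approx 1.9964 i$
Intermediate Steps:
$W{\left(z \right)} = i \sqrt{2}$ ($W{\left(z \right)} = \sqrt{-2} = i \sqrt{2}$)
$W{\left(7 \right)} \left(- \frac{1178}{-969} + \frac{216}{1102}\right) = i \sqrt{2} \left(- \frac{1178}{-969} + \frac{216}{1102}\right) = i \sqrt{2} \left(\left(-1178\right) \left(- \frac{1}{969}\right) + 216 \cdot \frac{1}{1102}\right) = i \sqrt{2} \left(\frac{62}{51} + \frac{108}{551}\right) = i \sqrt{2} \cdot \frac{39670}{28101} = \frac{39670 i \sqrt{2}}{28101}$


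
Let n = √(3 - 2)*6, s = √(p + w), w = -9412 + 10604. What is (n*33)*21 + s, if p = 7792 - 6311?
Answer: 4158 + 9*√33 ≈ 4209.7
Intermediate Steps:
p = 1481
w = 1192
s = 9*√33 (s = √(1481 + 1192) = √2673 = 9*√33 ≈ 51.701)
n = 6 (n = √1*6 = 1*6 = 6)
(n*33)*21 + s = (6*33)*21 + 9*√33 = 198*21 + 9*√33 = 4158 + 9*√33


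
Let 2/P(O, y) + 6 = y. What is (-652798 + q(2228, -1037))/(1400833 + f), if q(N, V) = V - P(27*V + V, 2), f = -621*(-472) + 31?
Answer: -1307669/3387952 ≈ -0.38598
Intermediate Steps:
P(O, y) = 2/(-6 + y)
f = 293143 (f = 293112 + 31 = 293143)
q(N, V) = ½ + V (q(N, V) = V - 2/(-6 + 2) = V - 2/(-4) = V - 2*(-1)/4 = V - 1*(-½) = V + ½ = ½ + V)
(-652798 + q(2228, -1037))/(1400833 + f) = (-652798 + (½ - 1037))/(1400833 + 293143) = (-652798 - 2073/2)/1693976 = -1307669/2*1/1693976 = -1307669/3387952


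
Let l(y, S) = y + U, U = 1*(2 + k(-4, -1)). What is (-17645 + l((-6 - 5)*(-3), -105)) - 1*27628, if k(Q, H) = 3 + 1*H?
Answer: -45236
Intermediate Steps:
k(Q, H) = 3 + H
U = 4 (U = 1*(2 + (3 - 1)) = 1*(2 + 2) = 1*4 = 4)
l(y, S) = 4 + y (l(y, S) = y + 4 = 4 + y)
(-17645 + l((-6 - 5)*(-3), -105)) - 1*27628 = (-17645 + (4 + (-6 - 5)*(-3))) - 1*27628 = (-17645 + (4 - 11*(-3))) - 27628 = (-17645 + (4 + 33)) - 27628 = (-17645 + 37) - 27628 = -17608 - 27628 = -45236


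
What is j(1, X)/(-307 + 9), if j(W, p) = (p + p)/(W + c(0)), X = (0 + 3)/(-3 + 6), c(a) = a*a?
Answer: -1/149 ≈ -0.0067114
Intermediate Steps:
c(a) = a²
X = 1 (X = 3/3 = 3*(⅓) = 1)
j(W, p) = 2*p/W (j(W, p) = (p + p)/(W + 0²) = (2*p)/(W + 0) = (2*p)/W = 2*p/W)
j(1, X)/(-307 + 9) = (2*1/1)/(-307 + 9) = (2*1*1)/(-298) = 2*(-1/298) = -1/149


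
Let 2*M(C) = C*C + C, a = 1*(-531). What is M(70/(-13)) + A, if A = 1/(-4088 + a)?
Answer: 9214736/780611 ≈ 11.805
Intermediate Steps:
a = -531
A = -1/4619 (A = 1/(-4088 - 531) = 1/(-4619) = -1/4619 ≈ -0.00021650)
M(C) = C/2 + C²/2 (M(C) = (C*C + C)/2 = (C² + C)/2 = (C + C²)/2 = C/2 + C²/2)
M(70/(-13)) + A = (70/(-13))*(1 + 70/(-13))/2 - 1/4619 = (70*(-1/13))*(1 + 70*(-1/13))/2 - 1/4619 = (½)*(-70/13)*(1 - 70/13) - 1/4619 = (½)*(-70/13)*(-57/13) - 1/4619 = 1995/169 - 1/4619 = 9214736/780611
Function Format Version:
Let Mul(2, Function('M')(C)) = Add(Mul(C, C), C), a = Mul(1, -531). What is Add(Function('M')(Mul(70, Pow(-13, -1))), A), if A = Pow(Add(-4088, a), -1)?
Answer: Rational(9214736, 780611) ≈ 11.805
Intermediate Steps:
a = -531
A = Rational(-1, 4619) (A = Pow(Add(-4088, -531), -1) = Pow(-4619, -1) = Rational(-1, 4619) ≈ -0.00021650)
Function('M')(C) = Add(Mul(Rational(1, 2), C), Mul(Rational(1, 2), Pow(C, 2))) (Function('M')(C) = Mul(Rational(1, 2), Add(Mul(C, C), C)) = Mul(Rational(1, 2), Add(Pow(C, 2), C)) = Mul(Rational(1, 2), Add(C, Pow(C, 2))) = Add(Mul(Rational(1, 2), C), Mul(Rational(1, 2), Pow(C, 2))))
Add(Function('M')(Mul(70, Pow(-13, -1))), A) = Add(Mul(Rational(1, 2), Mul(70, Pow(-13, -1)), Add(1, Mul(70, Pow(-13, -1)))), Rational(-1, 4619)) = Add(Mul(Rational(1, 2), Mul(70, Rational(-1, 13)), Add(1, Mul(70, Rational(-1, 13)))), Rational(-1, 4619)) = Add(Mul(Rational(1, 2), Rational(-70, 13), Add(1, Rational(-70, 13))), Rational(-1, 4619)) = Add(Mul(Rational(1, 2), Rational(-70, 13), Rational(-57, 13)), Rational(-1, 4619)) = Add(Rational(1995, 169), Rational(-1, 4619)) = Rational(9214736, 780611)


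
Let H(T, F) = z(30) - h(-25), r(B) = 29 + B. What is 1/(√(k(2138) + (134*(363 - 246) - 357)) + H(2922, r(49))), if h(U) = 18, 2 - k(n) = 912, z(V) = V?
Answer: -12/14267 + √14411/14267 ≈ 0.0075731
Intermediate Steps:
k(n) = -910 (k(n) = 2 - 1*912 = 2 - 912 = -910)
H(T, F) = 12 (H(T, F) = 30 - 1*18 = 30 - 18 = 12)
1/(√(k(2138) + (134*(363 - 246) - 357)) + H(2922, r(49))) = 1/(√(-910 + (134*(363 - 246) - 357)) + 12) = 1/(√(-910 + (134*117 - 357)) + 12) = 1/(√(-910 + (15678 - 357)) + 12) = 1/(√(-910 + 15321) + 12) = 1/(√14411 + 12) = 1/(12 + √14411)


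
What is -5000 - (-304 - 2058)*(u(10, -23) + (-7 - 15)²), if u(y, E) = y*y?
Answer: 1374408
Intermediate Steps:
u(y, E) = y²
-5000 - (-304 - 2058)*(u(10, -23) + (-7 - 15)²) = -5000 - (-304 - 2058)*(10² + (-7 - 15)²) = -5000 - (-2362)*(100 + (-22)²) = -5000 - (-2362)*(100 + 484) = -5000 - (-2362)*584 = -5000 - 1*(-1379408) = -5000 + 1379408 = 1374408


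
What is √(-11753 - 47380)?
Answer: I*√59133 ≈ 243.17*I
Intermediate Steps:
√(-11753 - 47380) = √(-59133) = I*√59133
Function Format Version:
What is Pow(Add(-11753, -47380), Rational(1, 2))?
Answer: Mul(I, Pow(59133, Rational(1, 2))) ≈ Mul(243.17, I)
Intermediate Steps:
Pow(Add(-11753, -47380), Rational(1, 2)) = Pow(-59133, Rational(1, 2)) = Mul(I, Pow(59133, Rational(1, 2)))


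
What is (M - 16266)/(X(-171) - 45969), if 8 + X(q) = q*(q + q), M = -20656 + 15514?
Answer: -21408/12505 ≈ -1.7120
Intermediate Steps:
M = -5142
X(q) = -8 + 2*q² (X(q) = -8 + q*(q + q) = -8 + q*(2*q) = -8 + 2*q²)
(M - 16266)/(X(-171) - 45969) = (-5142 - 16266)/((-8 + 2*(-171)²) - 45969) = -21408/((-8 + 2*29241) - 45969) = -21408/((-8 + 58482) - 45969) = -21408/(58474 - 45969) = -21408/12505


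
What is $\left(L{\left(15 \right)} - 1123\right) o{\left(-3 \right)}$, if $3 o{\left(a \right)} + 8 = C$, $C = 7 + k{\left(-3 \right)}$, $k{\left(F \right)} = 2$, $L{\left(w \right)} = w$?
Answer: $- \frac{1108}{3} \approx -369.33$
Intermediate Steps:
$C = 9$ ($C = 7 + 2 = 9$)
$o{\left(a \right)} = \frac{1}{3}$ ($o{\left(a \right)} = - \frac{8}{3} + \frac{1}{3} \cdot 9 = - \frac{8}{3} + 3 = \frac{1}{3}$)
$\left(L{\left(15 \right)} - 1123\right) o{\left(-3 \right)} = \left(15 - 1123\right) \frac{1}{3} = \left(-1108\right) \frac{1}{3} = - \frac{1108}{3}$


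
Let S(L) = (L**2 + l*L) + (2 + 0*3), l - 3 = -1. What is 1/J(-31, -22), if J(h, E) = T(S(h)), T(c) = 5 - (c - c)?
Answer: 1/5 ≈ 0.20000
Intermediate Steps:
l = 2 (l = 3 - 1 = 2)
S(L) = 2 + L**2 + 2*L (S(L) = (L**2 + 2*L) + (2 + 0*3) = (L**2 + 2*L) + (2 + 0) = (L**2 + 2*L) + 2 = 2 + L**2 + 2*L)
T(c) = 5 (T(c) = 5 - 1*0 = 5 + 0 = 5)
J(h, E) = 5
1/J(-31, -22) = 1/5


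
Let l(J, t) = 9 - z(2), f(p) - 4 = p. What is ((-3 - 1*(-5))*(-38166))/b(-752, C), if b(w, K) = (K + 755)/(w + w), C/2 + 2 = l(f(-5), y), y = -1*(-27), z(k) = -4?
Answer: 38267776/259 ≈ 1.4775e+5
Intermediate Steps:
y = 27
f(p) = 4 + p
l(J, t) = 13 (l(J, t) = 9 - 1*(-4) = 9 + 4 = 13)
C = 22 (C = -4 + 2*13 = -4 + 26 = 22)
b(w, K) = (755 + K)/(2*w) (b(w, K) = (755 + K)/((2*w)) = (755 + K)*(1/(2*w)) = (755 + K)/(2*w))
((-3 - 1*(-5))*(-38166))/b(-752, C) = ((-3 - 1*(-5))*(-38166))/(((½)*(755 + 22)/(-752))) = ((-3 + 5)*(-38166))/(((½)*(-1/752)*777)) = (2*(-38166))/(-777/1504) = -76332*(-1504/777) = 38267776/259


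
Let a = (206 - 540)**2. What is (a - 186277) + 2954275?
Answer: 2879554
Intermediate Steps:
a = 111556 (a = (-334)**2 = 111556)
(a - 186277) + 2954275 = (111556 - 186277) + 2954275 = -74721 + 2954275 = 2879554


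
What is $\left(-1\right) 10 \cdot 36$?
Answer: $-360$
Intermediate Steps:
$\left(-1\right) 10 \cdot 36 = \left(-10\right) 36 = -360$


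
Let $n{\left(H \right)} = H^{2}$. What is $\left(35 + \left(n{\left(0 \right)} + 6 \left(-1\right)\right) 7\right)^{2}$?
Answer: $49$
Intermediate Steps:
$\left(35 + \left(n{\left(0 \right)} + 6 \left(-1\right)\right) 7\right)^{2} = \left(35 + \left(0^{2} + 6 \left(-1\right)\right) 7\right)^{2} = \left(35 + \left(0 - 6\right) 7\right)^{2} = \left(35 - 42\right)^{2} = \left(-7\right)^{2} = 49$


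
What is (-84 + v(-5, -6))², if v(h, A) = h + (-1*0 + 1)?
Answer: 7744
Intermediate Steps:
v(h, A) = 1 + h (v(h, A) = h + (0 + 1) = h + 1 = 1 + h)
(-84 + v(-5, -6))² = (-84 + (1 - 5))² = (-84 - 4)² = (-88)² = 7744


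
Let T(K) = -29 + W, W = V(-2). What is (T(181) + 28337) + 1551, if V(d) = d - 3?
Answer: 29854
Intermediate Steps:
V(d) = -3 + d
W = -5 (W = -3 - 2 = -5)
T(K) = -34 (T(K) = -29 - 5 = -34)
(T(181) + 28337) + 1551 = (-34 + 28337) + 1551 = 28303 + 1551 = 29854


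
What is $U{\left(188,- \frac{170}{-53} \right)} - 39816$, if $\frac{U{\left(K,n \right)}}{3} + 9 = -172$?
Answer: $-40359$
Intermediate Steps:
$U{\left(K,n \right)} = -543$ ($U{\left(K,n \right)} = -27 + 3 \left(-172\right) = -27 - 516 = -543$)
$U{\left(188,- \frac{170}{-53} \right)} - 39816 = -543 - 39816 = -40359$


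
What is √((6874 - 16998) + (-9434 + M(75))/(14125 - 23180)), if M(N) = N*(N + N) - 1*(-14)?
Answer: I*√33204558230/1811 ≈ 100.62*I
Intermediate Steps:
M(N) = 14 + 2*N² (M(N) = N*(2*N) + 14 = 2*N² + 14 = 14 + 2*N²)
√((6874 - 16998) + (-9434 + M(75))/(14125 - 23180)) = √((6874 - 16998) + (-9434 + (14 + 2*75²))/(14125 - 23180)) = √(-10124 + (-9434 + (14 + 2*5625))/(-9055)) = √(-10124 + (-9434 + (14 + 11250))*(-1/9055)) = √(-10124 + (-9434 + 11264)*(-1/9055)) = √(-10124 + 1830*(-1/9055)) = √(-10124 - 366/1811) = √(-18334930/1811) = I*√33204558230/1811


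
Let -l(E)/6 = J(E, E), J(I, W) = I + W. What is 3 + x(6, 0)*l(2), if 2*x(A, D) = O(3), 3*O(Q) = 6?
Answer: -21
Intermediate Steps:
O(Q) = 2 (O(Q) = (1/3)*6 = 2)
x(A, D) = 1 (x(A, D) = (1/2)*2 = 1)
l(E) = -12*E (l(E) = -6*(E + E) = -12*E)
3 + x(6, 0)*l(2) = 3 + 1*(-12*2) = 3 + 1*(-24) = 3 - 24 = -21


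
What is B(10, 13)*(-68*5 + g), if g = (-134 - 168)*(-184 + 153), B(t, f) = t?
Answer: 90220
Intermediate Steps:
g = 9362 (g = -302*(-31) = 9362)
B(10, 13)*(-68*5 + g) = 10*(-68*5 + 9362) = 10*(-340 + 9362) = 10*9022 = 90220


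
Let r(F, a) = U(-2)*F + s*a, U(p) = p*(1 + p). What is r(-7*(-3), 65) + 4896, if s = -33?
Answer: 2793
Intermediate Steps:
r(F, a) = -33*a + 2*F (r(F, a) = (-2*(1 - 2))*F - 33*a = (-2*(-1))*F - 33*a = 2*F - 33*a = -33*a + 2*F)
r(-7*(-3), 65) + 4896 = (-33*65 + 2*(-7*(-3))) + 4896 = (-2145 + 2*21) + 4896 = (-2145 + 42) + 4896 = -2103 + 4896 = 2793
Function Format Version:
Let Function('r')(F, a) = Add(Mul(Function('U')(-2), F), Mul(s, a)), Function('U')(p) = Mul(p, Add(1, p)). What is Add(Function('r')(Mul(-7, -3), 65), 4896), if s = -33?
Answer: 2793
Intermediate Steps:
Function('r')(F, a) = Add(Mul(-33, a), Mul(2, F)) (Function('r')(F, a) = Add(Mul(Mul(-2, Add(1, -2)), F), Mul(-33, a)) = Add(Mul(Mul(-2, -1), F), Mul(-33, a)) = Add(Mul(2, F), Mul(-33, a)) = Add(Mul(-33, a), Mul(2, F)))
Add(Function('r')(Mul(-7, -3), 65), 4896) = Add(Add(Mul(-33, 65), Mul(2, Mul(-7, -3))), 4896) = Add(Add(-2145, Mul(2, 21)), 4896) = Add(Add(-2145, 42), 4896) = Add(-2103, 4896) = 2793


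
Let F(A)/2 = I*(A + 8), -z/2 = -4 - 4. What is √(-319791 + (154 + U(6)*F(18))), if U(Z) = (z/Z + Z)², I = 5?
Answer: I*√2700973/3 ≈ 547.82*I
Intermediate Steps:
z = 16 (z = -2*(-4 - 4) = -2*(-8) = 16)
F(A) = 80 + 10*A (F(A) = 2*(5*(A + 8)) = 2*(5*(8 + A)) = 2*(40 + 5*A) = 80 + 10*A)
U(Z) = (Z + 16/Z)² (U(Z) = (16/Z + Z)² = (Z + 16/Z)²)
√(-319791 + (154 + U(6)*F(18))) = √(-319791 + (154 + ((16 + 6²)²/6²)*(80 + 10*18))) = √(-319791 + (154 + ((16 + 36)²/36)*(80 + 180))) = √(-319791 + (154 + ((1/36)*52²)*260)) = √(-319791 + (154 + ((1/36)*2704)*260)) = √(-319791 + (154 + (676/9)*260)) = √(-319791 + (154 + 175760/9)) = √(-319791 + 177146/9) = √(-2700973/9) = I*√2700973/3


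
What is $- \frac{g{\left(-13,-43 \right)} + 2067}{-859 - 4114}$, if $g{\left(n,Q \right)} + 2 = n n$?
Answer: $\frac{2234}{4973} \approx 0.44923$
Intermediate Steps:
$g{\left(n,Q \right)} = -2 + n^{2}$ ($g{\left(n,Q \right)} = -2 + n n = -2 + n^{2}$)
$- \frac{g{\left(-13,-43 \right)} + 2067}{-859 - 4114} = - \frac{\left(-2 + \left(-13\right)^{2}\right) + 2067}{-859 - 4114} = - \frac{\left(-2 + 169\right) + 2067}{-4973} = - \frac{\left(167 + 2067\right) \left(-1\right)}{4973} = - \frac{2234 \left(-1\right)}{4973} = \left(-1\right) \left(- \frac{2234}{4973}\right) = \frac{2234}{4973}$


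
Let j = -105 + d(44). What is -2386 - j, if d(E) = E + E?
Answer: -2369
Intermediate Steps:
d(E) = 2*E
j = -17 (j = -105 + 2*44 = -105 + 88 = -17)
-2386 - j = -2386 - 1*(-17) = -2386 + 17 = -2369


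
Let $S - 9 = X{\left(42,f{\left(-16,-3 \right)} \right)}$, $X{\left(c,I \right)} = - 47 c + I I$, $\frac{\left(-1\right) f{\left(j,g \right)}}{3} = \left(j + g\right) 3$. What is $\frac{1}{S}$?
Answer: $\frac{1}{27276} \approx 3.6662 \cdot 10^{-5}$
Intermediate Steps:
$f{\left(j,g \right)} = - 9 g - 9 j$ ($f{\left(j,g \right)} = - 3 \left(j + g\right) 3 = - 3 \left(g + j\right) 3 = - 3 \left(3 g + 3 j\right) = - 9 g - 9 j$)
$X{\left(c,I \right)} = I^{2} - 47 c$ ($X{\left(c,I \right)} = - 47 c + I^{2} = I^{2} - 47 c$)
$S = 27276$ ($S = 9 + \left(\left(\left(-9\right) \left(-3\right) - -144\right)^{2} - 1974\right) = 9 - \left(1974 - \left(27 + 144\right)^{2}\right) = 9 - \left(1974 - 171^{2}\right) = 9 + \left(29241 - 1974\right) = 9 + 27267 = 27276$)
$\frac{1}{S} = \frac{1}{27276}$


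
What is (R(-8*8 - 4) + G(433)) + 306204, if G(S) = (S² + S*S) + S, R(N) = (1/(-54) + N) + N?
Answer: 36799865/54 ≈ 6.8148e+5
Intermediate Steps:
R(N) = -1/54 + 2*N (R(N) = (-1/54 + N) + N = -1/54 + 2*N)
G(S) = S + 2*S² (G(S) = (S² + S²) + S = 2*S² + S = S + 2*S²)
(R(-8*8 - 4) + G(433)) + 306204 = ((-1/54 + 2*(-8*8 - 4)) + 433*(1 + 2*433)) + 306204 = ((-1/54 + 2*(-64 - 4)) + 433*(1 + 866)) + 306204 = ((-1/54 + 2*(-68)) + 433*867) + 306204 = ((-1/54 - 136) + 375411) + 306204 = (-7345/54 + 375411) + 306204 = 20264849/54 + 306204 = 36799865/54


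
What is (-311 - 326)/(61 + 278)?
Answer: -637/339 ≈ -1.8791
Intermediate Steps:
(-311 - 326)/(61 + 278) = -637/339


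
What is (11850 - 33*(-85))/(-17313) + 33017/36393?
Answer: 12761302/210024003 ≈ 0.060761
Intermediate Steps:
(11850 - 33*(-85))/(-17313) + 33017/36393 = (11850 + 2805)*(-1/17313) + 33017*(1/36393) = 14655*(-1/17313) + 33017/36393 = -4885/5771 + 33017/36393 = 12761302/210024003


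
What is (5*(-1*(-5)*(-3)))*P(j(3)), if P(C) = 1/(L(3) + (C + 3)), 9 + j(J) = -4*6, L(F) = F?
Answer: 25/9 ≈ 2.7778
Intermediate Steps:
j(J) = -33 (j(J) = -9 - 4*6 = -9 - 24 = -33)
P(C) = 1/(6 + C) (P(C) = 1/(3 + (C + 3)) = 1/(3 + (3 + C)) = 1/(6 + C))
(5*(-1*(-5)*(-3)))*P(j(3)) = (5*(-1*(-5)*(-3)))/(6 - 33) = (5*(5*(-3)))/(-27) = (5*(-15))*(-1/27) = -75*(-1/27) = 25/9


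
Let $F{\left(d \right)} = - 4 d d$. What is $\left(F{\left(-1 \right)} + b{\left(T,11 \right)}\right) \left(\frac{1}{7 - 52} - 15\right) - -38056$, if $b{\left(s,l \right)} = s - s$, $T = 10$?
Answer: $\frac{1715224}{45} \approx 38116.0$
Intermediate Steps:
$F{\left(d \right)} = - 4 d^{2}$
$b{\left(s,l \right)} = 0$
$\left(F{\left(-1 \right)} + b{\left(T,11 \right)}\right) \left(\frac{1}{7 - 52} - 15\right) - -38056 = \left(- 4 \left(-1\right)^{2} + 0\right) \left(\frac{1}{7 - 52} - 15\right) - -38056 = \left(\left(-4\right) 1 + 0\right) \left(\frac{1}{-45} - 15\right) + 38056 = \left(-4 + 0\right) \left(- \frac{1}{45} - 15\right) + 38056 = \left(-4\right) \left(- \frac{676}{45}\right) + 38056 = \frac{2704}{45} + 38056 = \frac{1715224}{45}$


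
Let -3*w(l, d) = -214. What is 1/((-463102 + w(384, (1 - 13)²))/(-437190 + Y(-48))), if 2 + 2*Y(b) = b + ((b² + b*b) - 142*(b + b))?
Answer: 1284285/1389092 ≈ 0.92455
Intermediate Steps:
w(l, d) = 214/3 (w(l, d) = -⅓*(-214) = 214/3)
Y(b) = -1 + b² - 283*b/2 (Y(b) = -1 + (b + ((b² + b*b) - 142*(b + b)))/2 = -1 + (b + ((b² + b²) - 284*b))/2 = -1 + (b + (2*b² - 284*b))/2 = -1 + (b + (-284*b + 2*b²))/2 = -1 + (-283*b + 2*b²)/2 = -1 + (b² - 283*b/2) = -1 + b² - 283*b/2)
1/((-463102 + w(384, (1 - 13)²))/(-437190 + Y(-48))) = 1/((-463102 + 214/3)/(-437190 + (-1 + (-48)² - 283/2*(-48)))) = 1/(-1389092/(3*(-437190 + (-1 + 2304 + 6792)))) = 1/(-1389092/(3*(-437190 + 9095))) = 1/(-1389092/3/(-428095)) = 1/(-1389092/3*(-1/428095)) = 1/(1389092/1284285) = 1284285/1389092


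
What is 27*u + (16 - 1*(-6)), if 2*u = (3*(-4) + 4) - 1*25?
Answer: -847/2 ≈ -423.50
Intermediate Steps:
u = -33/2 (u = ((3*(-4) + 4) - 1*25)/2 = ((-12 + 4) - 25)/2 = (-8 - 25)/2 = (½)*(-33) = -33/2 ≈ -16.500)
27*u + (16 - 1*(-6)) = 27*(-33/2) + (16 - 1*(-6)) = -891/2 + (16 + 6) = -891/2 + 22 = -847/2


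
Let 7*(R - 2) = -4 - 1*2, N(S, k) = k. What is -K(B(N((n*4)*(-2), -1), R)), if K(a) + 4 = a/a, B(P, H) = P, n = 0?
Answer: 3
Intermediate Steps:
R = 8/7 (R = 2 + (-4 - 1*2)/7 = 2 + (-4 - 2)/7 = 2 + (1/7)*(-6) = 2 - 6/7 = 8/7 ≈ 1.1429)
K(a) = -3 (K(a) = -4 + a/a = -4 + 1 = -3)
-K(B(N((n*4)*(-2), -1), R)) = -1*(-3) = 3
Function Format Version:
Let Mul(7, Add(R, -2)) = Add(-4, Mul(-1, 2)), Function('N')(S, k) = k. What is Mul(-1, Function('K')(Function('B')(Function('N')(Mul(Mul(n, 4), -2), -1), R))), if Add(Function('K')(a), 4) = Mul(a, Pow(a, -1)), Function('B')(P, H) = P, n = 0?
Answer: 3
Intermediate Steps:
R = Rational(8, 7) (R = Add(2, Mul(Rational(1, 7), Add(-4, Mul(-1, 2)))) = Add(2, Mul(Rational(1, 7), Add(-4, -2))) = Add(2, Mul(Rational(1, 7), -6)) = Add(2, Rational(-6, 7)) = Rational(8, 7) ≈ 1.1429)
Function('K')(a) = -3 (Function('K')(a) = Add(-4, Mul(a, Pow(a, -1))) = Add(-4, 1) = -3)
Mul(-1, Function('K')(Function('B')(Function('N')(Mul(Mul(n, 4), -2), -1), R))) = Mul(-1, -3) = 3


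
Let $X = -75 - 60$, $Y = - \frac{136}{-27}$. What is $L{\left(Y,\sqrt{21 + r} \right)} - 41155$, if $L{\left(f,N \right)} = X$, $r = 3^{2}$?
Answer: $-41290$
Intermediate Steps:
$Y = \frac{136}{27}$ ($Y = \left(-136\right) \left(- \frac{1}{27}\right) = \frac{136}{27} \approx 5.037$)
$X = -135$
$r = 9$
$L{\left(f,N \right)} = -135$
$L{\left(Y,\sqrt{21 + r} \right)} - 41155 = -135 - 41155 = -41290$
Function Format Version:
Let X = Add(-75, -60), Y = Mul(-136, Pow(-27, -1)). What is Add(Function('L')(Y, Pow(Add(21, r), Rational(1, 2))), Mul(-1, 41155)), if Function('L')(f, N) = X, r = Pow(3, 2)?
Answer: -41290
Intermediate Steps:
Y = Rational(136, 27) (Y = Mul(-136, Rational(-1, 27)) = Rational(136, 27) ≈ 5.0370)
X = -135
r = 9
Function('L')(f, N) = -135
Add(Function('L')(Y, Pow(Add(21, r), Rational(1, 2))), Mul(-1, 41155)) = Add(-135, Mul(-1, 41155)) = Add(-135, -41155) = -41290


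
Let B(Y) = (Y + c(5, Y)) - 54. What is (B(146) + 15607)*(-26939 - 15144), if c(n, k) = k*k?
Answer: -1557702245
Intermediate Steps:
c(n, k) = k**2
B(Y) = -54 + Y + Y**2 (B(Y) = (Y + Y**2) - 54 = -54 + Y + Y**2)
(B(146) + 15607)*(-26939 - 15144) = ((-54 + 146 + 146**2) + 15607)*(-26939 - 15144) = ((-54 + 146 + 21316) + 15607)*(-42083) = (21408 + 15607)*(-42083) = 37015*(-42083) = -1557702245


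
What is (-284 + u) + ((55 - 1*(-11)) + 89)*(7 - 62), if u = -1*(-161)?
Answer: -8648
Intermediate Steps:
u = 161
(-284 + u) + ((55 - 1*(-11)) + 89)*(7 - 62) = (-284 + 161) + ((55 - 1*(-11)) + 89)*(7 - 62) = -123 + ((55 + 11) + 89)*(-55) = -123 + (66 + 89)*(-55) = -123 + 155*(-55) = -123 - 8525 = -8648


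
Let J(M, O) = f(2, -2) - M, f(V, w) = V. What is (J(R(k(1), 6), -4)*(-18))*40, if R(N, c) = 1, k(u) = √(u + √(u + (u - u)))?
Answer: -720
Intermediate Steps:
k(u) = √(u + √u) (k(u) = √(u + √(u + 0)) = √(u + √u))
J(M, O) = 2 - M
(J(R(k(1), 6), -4)*(-18))*40 = ((2 - 1*1)*(-18))*40 = ((2 - 1)*(-18))*40 = (1*(-18))*40 = -18*40 = -720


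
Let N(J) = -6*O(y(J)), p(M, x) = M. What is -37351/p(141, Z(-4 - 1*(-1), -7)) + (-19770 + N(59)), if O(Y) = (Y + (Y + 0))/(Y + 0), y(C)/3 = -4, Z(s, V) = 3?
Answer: -2826613/141 ≈ -20047.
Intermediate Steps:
y(C) = -12 (y(C) = 3*(-4) = -12)
O(Y) = 2 (O(Y) = (Y + Y)/Y = (2*Y)/Y = 2)
N(J) = -12 (N(J) = -6*2 = -12)
-37351/p(141, Z(-4 - 1*(-1), -7)) + (-19770 + N(59)) = -37351/141 + (-19770 - 12) = -37351*1/141 - 19782 = -37351/141 - 19782 = -2826613/141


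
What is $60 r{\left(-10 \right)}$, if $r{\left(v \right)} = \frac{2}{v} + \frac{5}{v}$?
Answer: $-42$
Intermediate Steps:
$r{\left(v \right)} = \frac{7}{v}$
$60 r{\left(-10 \right)} = 60 \frac{7}{-10} = 60 \cdot 7 \left(- \frac{1}{10}\right) = 60 \left(- \frac{7}{10}\right) = -42$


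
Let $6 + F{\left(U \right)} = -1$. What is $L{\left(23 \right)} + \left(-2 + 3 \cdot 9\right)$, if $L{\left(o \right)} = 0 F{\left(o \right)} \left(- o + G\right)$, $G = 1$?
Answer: $25$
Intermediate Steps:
$F{\left(U \right)} = -7$ ($F{\left(U \right)} = -6 - 1 = -7$)
$L{\left(o \right)} = 0$ ($L{\left(o \right)} = 0 \left(-7\right) \left(- o + 1\right) = 0 \left(1 - o\right) = 0$)
$L{\left(23 \right)} + \left(-2 + 3 \cdot 9\right) = 0 + \left(-2 + 3 \cdot 9\right) = 0 + \left(-2 + 27\right) = 0 + 25 = 25$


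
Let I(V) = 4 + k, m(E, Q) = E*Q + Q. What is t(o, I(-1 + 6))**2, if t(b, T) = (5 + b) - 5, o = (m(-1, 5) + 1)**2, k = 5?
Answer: 1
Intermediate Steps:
m(E, Q) = Q + E*Q
I(V) = 9 (I(V) = 4 + 5 = 9)
o = 1 (o = (5*(1 - 1) + 1)**2 = (5*0 + 1)**2 = (0 + 1)**2 = 1**2 = 1)
t(b, T) = b
t(o, I(-1 + 6))**2 = 1**2 = 1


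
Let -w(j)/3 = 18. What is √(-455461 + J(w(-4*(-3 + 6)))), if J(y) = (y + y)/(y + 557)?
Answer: I*√115235786473/503 ≈ 674.88*I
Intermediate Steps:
w(j) = -54 (w(j) = -3*18 = -54)
J(y) = 2*y/(557 + y) (J(y) = (2*y)/(557 + y) = 2*y/(557 + y))
√(-455461 + J(w(-4*(-3 + 6)))) = √(-455461 + 2*(-54)/(557 - 54)) = √(-455461 + 2*(-54)/503) = √(-455461 + 2*(-54)*(1/503)) = √(-455461 - 108/503) = √(-229096991/503) = I*√115235786473/503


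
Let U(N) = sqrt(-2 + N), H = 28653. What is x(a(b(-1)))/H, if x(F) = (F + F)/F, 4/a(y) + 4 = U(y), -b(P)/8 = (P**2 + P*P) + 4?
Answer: 2/28653 ≈ 6.9801e-5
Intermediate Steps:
b(P) = -32 - 16*P**2 (b(P) = -8*((P**2 + P*P) + 4) = -8*((P**2 + P**2) + 4) = -8*(2*P**2 + 4) = -8*(4 + 2*P**2) = -32 - 16*P**2)
a(y) = 4/(-4 + sqrt(-2 + y))
x(F) = 2 (x(F) = (2*F)/F = 2)
x(a(b(-1)))/H = 2/28653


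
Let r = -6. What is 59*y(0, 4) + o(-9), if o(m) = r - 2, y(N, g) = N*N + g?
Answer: 228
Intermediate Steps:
y(N, g) = g + N² (y(N, g) = N² + g = g + N²)
o(m) = -8 (o(m) = -6 - 2 = -8)
59*y(0, 4) + o(-9) = 59*(4 + 0²) - 8 = 59*(4 + 0) - 8 = 59*4 - 8 = 236 - 8 = 228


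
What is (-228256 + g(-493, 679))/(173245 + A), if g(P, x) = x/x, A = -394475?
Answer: 45651/44246 ≈ 1.0318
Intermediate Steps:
g(P, x) = 1
(-228256 + g(-493, 679))/(173245 + A) = (-228256 + 1)/(173245 - 394475) = -228255/(-221230) = -228255*(-1/221230) = 45651/44246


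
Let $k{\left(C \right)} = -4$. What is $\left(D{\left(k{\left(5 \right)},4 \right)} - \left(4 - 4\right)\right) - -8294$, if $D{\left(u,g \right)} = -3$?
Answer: $8291$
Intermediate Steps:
$\left(D{\left(k{\left(5 \right)},4 \right)} - \left(4 - 4\right)\right) - -8294 = \left(-3 - \left(4 - 4\right)\right) - -8294 = \left(-3 - 0\right) + 8294 = \left(-3 + 0\right) + 8294 = -3 + 8294 = 8291$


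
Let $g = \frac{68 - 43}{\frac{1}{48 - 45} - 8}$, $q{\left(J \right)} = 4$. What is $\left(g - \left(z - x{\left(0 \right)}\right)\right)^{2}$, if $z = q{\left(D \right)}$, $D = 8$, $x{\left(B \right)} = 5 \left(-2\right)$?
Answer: $\frac{157609}{529} \approx 297.94$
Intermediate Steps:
$x{\left(B \right)} = -10$
$z = 4$
$g = - \frac{75}{23}$ ($g = \frac{25}{\frac{1}{3} - 8} = \frac{25}{- \frac{23}{3}} = 25 \left(- \frac{3}{23}\right) = - \frac{75}{23} \approx -3.2609$)
$\left(g - \left(z - x{\left(0 \right)}\right)\right)^{2} = \left(- \frac{75}{23} - 14\right)^{2} = \left(- \frac{397}{23}\right)^{2} = \frac{157609}{529}$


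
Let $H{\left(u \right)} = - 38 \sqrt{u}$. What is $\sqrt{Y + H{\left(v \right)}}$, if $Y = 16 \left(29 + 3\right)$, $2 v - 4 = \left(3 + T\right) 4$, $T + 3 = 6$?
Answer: $\sqrt{512 - 38 \sqrt{14}} \approx 19.231$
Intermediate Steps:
$T = 3$ ($T = -3 + 6 = 3$)
$v = 14$ ($v = 2 + \frac{\left(3 + 3\right) 4}{2} = 2 + \frac{6 \cdot 4}{2} = 2 + \frac{1}{2} \cdot 24 = 2 + 12 = 14$)
$Y = 512$ ($Y = 16 \cdot 32 = 512$)
$\sqrt{Y + H{\left(v \right)}} = \sqrt{512 - 38 \sqrt{14}}$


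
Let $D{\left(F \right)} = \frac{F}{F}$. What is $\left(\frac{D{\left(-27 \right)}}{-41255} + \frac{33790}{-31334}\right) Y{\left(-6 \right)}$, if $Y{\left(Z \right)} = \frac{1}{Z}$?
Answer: $\frac{348509446}{1939026255} \approx 0.17973$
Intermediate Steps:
$D{\left(F \right)} = 1$
$\left(\frac{D{\left(-27 \right)}}{-41255} + \frac{33790}{-31334}\right) Y{\left(-6 \right)} = \frac{1 \frac{1}{-41255} + \frac{33790}{-31334}}{-6} = \left(1 \left(- \frac{1}{41255}\right) + 33790 \left(- \frac{1}{31334}\right)\right) \left(- \frac{1}{6}\right) = \left(- \frac{1}{41255} - \frac{16895}{15667}\right) \left(- \frac{1}{6}\right) = \left(- \frac{697018892}{646342085}\right) \left(- \frac{1}{6}\right) = \frac{348509446}{1939026255}$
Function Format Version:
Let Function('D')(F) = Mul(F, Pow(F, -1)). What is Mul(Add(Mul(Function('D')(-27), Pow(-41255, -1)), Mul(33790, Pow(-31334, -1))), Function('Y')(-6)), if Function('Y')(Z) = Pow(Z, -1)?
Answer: Rational(348509446, 1939026255) ≈ 0.17973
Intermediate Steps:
Function('D')(F) = 1
Mul(Add(Mul(Function('D')(-27), Pow(-41255, -1)), Mul(33790, Pow(-31334, -1))), Function('Y')(-6)) = Mul(Add(Mul(1, Pow(-41255, -1)), Mul(33790, Pow(-31334, -1))), Pow(-6, -1)) = Mul(Add(Mul(1, Rational(-1, 41255)), Mul(33790, Rational(-1, 31334))), Rational(-1, 6)) = Mul(Add(Rational(-1, 41255), Rational(-16895, 15667)), Rational(-1, 6)) = Mul(Rational(-697018892, 646342085), Rational(-1, 6)) = Rational(348509446, 1939026255)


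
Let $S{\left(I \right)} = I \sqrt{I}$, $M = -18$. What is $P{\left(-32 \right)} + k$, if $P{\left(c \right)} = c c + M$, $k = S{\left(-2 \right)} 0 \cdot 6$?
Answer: $1006$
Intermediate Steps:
$S{\left(I \right)} = I^{\frac{3}{2}}$
$k = 0$ ($k = \left(-2\right)^{\frac{3}{2}} \cdot 0 \cdot 6 = - 2 i \sqrt{2} \cdot 0 \cdot 6 = 0 \cdot 6 = 0$)
$P{\left(c \right)} = -18 + c^{2}$ ($P{\left(c \right)} = c c - 18 = c^{2} - 18 = -18 + c^{2}$)
$P{\left(-32 \right)} + k = \left(-18 + \left(-32\right)^{2}\right) + 0 = \left(-18 + 1024\right) + 0 = 1006 + 0 = 1006$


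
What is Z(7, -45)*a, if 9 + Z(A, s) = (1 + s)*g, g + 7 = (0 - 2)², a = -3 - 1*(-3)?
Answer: 0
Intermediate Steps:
a = 0 (a = -3 + 3 = 0)
g = -3 (g = -7 + (0 - 2)² = -7 + (-2)² = -7 + 4 = -3)
Z(A, s) = -12 - 3*s (Z(A, s) = -9 + (1 + s)*(-3) = -9 + (-3 - 3*s) = -12 - 3*s)
Z(7, -45)*a = (-12 - 3*(-45))*0 = (-12 + 135)*0 = 123*0 = 0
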